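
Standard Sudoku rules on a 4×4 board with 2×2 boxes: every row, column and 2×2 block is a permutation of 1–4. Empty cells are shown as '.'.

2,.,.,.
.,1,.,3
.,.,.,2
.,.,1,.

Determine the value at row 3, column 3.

row 1, column 3 = 4 (sole candidate).
row 1, column 4 = 1 (sole candidate).
row 2, column 1 = 4 (sole candidate).
row 2, column 3 = 2 (sole candidate).
row 3, column 3 = 3: row 3 has {2}; col 3 has {1,2,4}; box has {1,2} → only 3 remains.

3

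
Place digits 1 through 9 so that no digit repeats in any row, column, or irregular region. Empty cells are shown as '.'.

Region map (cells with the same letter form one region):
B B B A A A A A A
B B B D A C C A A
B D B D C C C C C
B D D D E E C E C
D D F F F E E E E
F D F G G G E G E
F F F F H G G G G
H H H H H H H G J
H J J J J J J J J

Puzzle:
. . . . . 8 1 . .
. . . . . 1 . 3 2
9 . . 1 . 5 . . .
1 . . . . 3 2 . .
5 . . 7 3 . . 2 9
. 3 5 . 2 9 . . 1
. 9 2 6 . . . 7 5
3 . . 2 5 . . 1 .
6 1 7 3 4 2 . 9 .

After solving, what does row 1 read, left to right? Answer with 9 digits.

row 7, column 6 = 4 (sole candidate).
row 8, column 6 = 7 (sole candidate).
row 9, column 9 = 8 (sole candidate).
row 5, column 6 = 6 (sole candidate).
row 6, column 4 = 8 (sole candidate).
row 6, column 8 = 6 (sole candidate).
row 7, column 1 = 8 (sole candidate).
row 7, column 5 = 1 (sole candidate).
row 7, column 7 = 3 (sole candidate).
row 8, column 9 = 6 (sole candidate).
row 9, column 7 = 5 (sole candidate).
row 6, column 1 = 4 (sole candidate).
row 6, column 7 = 7 (sole candidate).
row 2, column 1 = 7 (sole candidate).
row 4, column 5 = 8 (sole candidate).
row 5, column 3 = 1 (sole candidate).
row 5, column 7 = 4 (sole candidate).
row 1, column 1 = 2: row 1 has {1,8}; col 1 has {1,3,4,5,6,7,8,9}; region has {1,7,9} → only 2 remains.
row 4, column 8 = 5 (sole candidate).
row 5, column 2 = 8 (sole candidate).
row 8, column 2 = 4 (sole candidate).
row 1, column 8 = 4: row 1 has {1,2,8}; col 8 has {1,2,3,5,6,7,9}; region has {1,2,3,8} → only 4 remains.
row 1, column 9 = 7: row 1 has {1,2,4,8}; col 9 has {1,2,5,6,8,9}; region has {1,2,3,4,8} → only 7 remains.
row 3, column 8 = 8 (sole candidate).
row 4, column 9 = 4 (sole candidate).
row 3, column 7 = 6 (sole candidate).
row 3, column 9 = 3 (sole candidate).
row 4, column 4 = 9 (sole candidate).
row 1, column 4 = 5: row 1 has {1,2,4,7,8}; col 4 has {1,2,3,6,7,8,9}; region has {1,2,3,4,7,8} → only 5 remains.
row 2, column 4 = 4 (sole candidate).
row 2, column 7 = 9 (sole candidate).
row 3, column 3 = 4 (sole candidate).
row 3, column 5 = 7 (sole candidate).
row 4, column 3 = 6 (sole candidate).
row 8, column 7 = 8 (sole candidate).
row 1, column 2 = 6: row 1 has {1,2,4,5,7,8}; col 2 has {1,3,4,8,9}; region has {1,2,4,7,9} → only 6 remains.
row 1, column 3 = 3: row 1 has {1,2,4,5,6,7,8}; col 3 has {1,2,4,5,6,7}; region has {1,2,4,6,7,9} → only 3 remains.
row 1, column 5 = 9: row 1 has {1,2,3,4,5,6,7,8}; col 5 has {1,2,3,4,5,7,8}; region has {1,2,3,4,5,7,8} → only 9 remains.

263598147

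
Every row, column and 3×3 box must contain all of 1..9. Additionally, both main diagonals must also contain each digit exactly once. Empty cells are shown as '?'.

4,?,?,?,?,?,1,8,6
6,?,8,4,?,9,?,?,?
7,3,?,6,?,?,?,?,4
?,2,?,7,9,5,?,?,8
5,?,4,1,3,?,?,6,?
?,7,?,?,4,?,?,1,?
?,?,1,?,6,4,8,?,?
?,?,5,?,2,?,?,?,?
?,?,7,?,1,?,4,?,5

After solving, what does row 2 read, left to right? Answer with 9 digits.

618459273

R2C2 = 1: row 2 has {4,6,8,9}; col 2 has {2,3,7}; box has {3,4,6,7,8}; main diagonal has {3,4,5,7,8} → only 1 remains.
R4C7 = 3: row 4 has {2,5,7,8,9}; col 7 has {1,4,8}; box has {1,6,8} → only 3 remains.
R4C8 = 4: row 4 has {2,3,5,7,8,9}; col 8 has {1,6,8}; box has {1,3,6,8} → only 4 remains.
R7C2 = 9: row 7 has {1,4,6,8}; col 2 has {1,2,3,7}; box has {1,5,7} → only 9 remains.
R8C8 = 9: row 8 has {2,5}; col 8 has {1,4,6,8}; box has {4,5,8}; main diagonal has {1,3,4,5,7,8} → only 9 remains.
R1C2 = 5: row 1 has {1,4,6,8}; col 2 has {1,2,3,7,9}; box has {1,3,4,6,7,8} → only 5 remains.
R1C5 = 7: row 1 has {1,4,5,6,8}; col 5 has {1,2,3,4,6,9}; box has {4,6,9} → only 7 remains.
R2C5 = 5: row 2 has {1,4,6,8,9}; col 5 has {1,2,3,4,6,7,9}; box has {4,6,7,9} → only 5 remains.
R3C3 = 2: row 3 has {3,4,6,7}; col 3 has {1,4,5,7,8}; box has {1,3,4,5,6,7,8}; main diagonal has {1,3,4,5,7,8,9} → only 2 remains.
R3C5 = 8: row 3 has {2,3,4,6,7}; col 5 has {1,2,3,4,5,6,7,9}; box has {4,5,6,7,9} → only 8 remains.
R3C6 = 1: row 3 has {2,3,4,6,7,8}; col 6 has {4,5,9}; box has {4,5,6,7,8,9} → only 1 remains.
R3C7 = 9: row 3 has {1,2,3,4,6,7,8}; col 7 has {1,3,4,8}; box has {1,4,6,8}; anti-diagonal has {1,3,5,6} → only 9 remains.
R3C8 = 5: row 3 has {1,2,3,4,6,7,8,9}; col 8 has {1,4,6,8,9}; box has {1,4,6,8,9} → only 5 remains.
R4C1 = 1: row 4 has {2,3,4,5,7,8,9}; col 1 has {4,5,6,7}; box has {2,4,5,7} → only 1 remains.
R4C3 = 6: row 4 has {1,2,3,4,5,7,8,9}; col 3 has {1,2,4,5,7,8}; box has {1,2,4,5,7} → only 6 remains.
R5C2 = 8: row 5 has {1,3,4,5,6}; col 2 has {1,2,3,5,7,9}; box has {1,2,4,5,6,7} → only 8 remains.
R5C6 = 2: row 5 has {1,3,4,5,6,8}; col 6 has {1,4,5,9}; box has {1,3,4,5,7,9} → only 2 remains.
R5C7 = 7: row 5 has {1,2,3,4,5,6,8}; col 7 has {1,3,4,8,9}; box has {1,3,4,6,8} → only 7 remains.
R5C9 = 9: row 5 has {1,2,3,4,5,6,7,8}; col 9 has {4,5,6,8}; box has {1,3,4,6,7,8} → only 9 remains.
R6C4 = 8: row 6 has {1,4,7}; col 4 has {1,4,6,7}; box has {1,2,3,4,5,7,9}; anti-diagonal has {1,3,5,6,9} → only 8 remains.
R6C6 = 6: row 6 has {1,4,7,8}; col 6 has {1,2,4,5,9}; box has {1,2,3,4,5,7,8,9}; main diagonal has {1,2,3,4,5,7,8,9} → only 6 remains.
R6C9 = 2: row 6 has {1,4,6,7,8}; col 9 has {4,5,6,8,9}; box has {1,3,4,6,7,8,9} → only 2 remains.
R8C2 = 4: row 8 has {2,5,9}; col 2 has {1,2,3,5,7,8,9}; box has {1,5,7,9}; anti-diagonal has {1,3,5,6,8,9} → only 4 remains.
R8C4 = 3: row 8 has {2,4,5,9}; col 4 has {1,4,6,7,8}; box has {1,2,4,6} → only 3 remains.
R8C7 = 6: row 8 has {2,3,4,5,9}; col 7 has {1,3,4,7,8,9}; box has {4,5,8,9} → only 6 remains.
R9C1 = 2: row 9 has {1,4,5,7}; col 1 has {1,4,5,6,7}; box has {1,4,5,7,9}; anti-diagonal has {1,3,4,5,6,8,9} → only 2 remains.
R9C2 = 6: row 9 has {1,2,4,5,7}; col 2 has {1,2,3,4,5,7,8,9}; box has {1,2,4,5,7,9} → only 6 remains.
R9C4 = 9: row 9 has {1,2,4,5,6,7}; col 4 has {1,3,4,6,7,8}; box has {1,2,3,4,6} → only 9 remains.
R9C6 = 8: row 9 has {1,2,4,5,6,7,9}; col 6 has {1,2,4,5,6,9}; box has {1,2,3,4,6,9} → only 8 remains.
R9C8 = 3: row 9 has {1,2,4,5,6,7,8,9}; col 8 has {1,4,5,6,8,9}; box has {4,5,6,8,9} → only 3 remains.
R1C3 = 9: row 1 has {1,4,5,6,7,8}; col 3 has {1,2,4,5,6,7,8}; box has {1,2,3,4,5,6,7,8} → only 9 remains.
R1C4 = 2: row 1 has {1,4,5,6,7,8,9}; col 4 has {1,3,4,6,7,8,9}; box has {1,4,5,6,7,8,9} → only 2 remains.
R1C6 = 3: row 1 has {1,2,4,5,6,7,8,9}; col 6 has {1,2,4,5,6,8,9}; box has {1,2,4,5,6,7,8,9} → only 3 remains.
R2C7 = 2: row 2 has {1,4,5,6,8,9}; col 7 has {1,3,4,6,7,8,9}; box has {1,4,5,6,8,9} → only 2 remains.
R2C8 = 7: row 2 has {1,2,4,5,6,8,9}; col 8 has {1,3,4,5,6,8,9}; box has {1,2,4,5,6,8,9}; anti-diagonal has {1,2,3,4,5,6,8,9} → only 7 remains.
R2C9 = 3: row 2 has {1,2,4,5,6,7,8,9}; col 9 has {2,4,5,6,8,9}; box has {1,2,4,5,6,7,8,9} → only 3 remains.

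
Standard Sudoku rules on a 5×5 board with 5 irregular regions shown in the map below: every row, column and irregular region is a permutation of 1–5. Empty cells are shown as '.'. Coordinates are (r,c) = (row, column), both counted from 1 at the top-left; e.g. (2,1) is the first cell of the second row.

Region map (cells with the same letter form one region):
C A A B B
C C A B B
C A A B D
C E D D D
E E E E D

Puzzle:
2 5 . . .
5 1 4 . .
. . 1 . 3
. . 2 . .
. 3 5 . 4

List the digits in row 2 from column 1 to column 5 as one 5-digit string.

(1,3) = 3: row 1 has {2,5}; col 3 has {1,2,4,5}; region has {1,4,5} → only 3 remains.
(1,5) = 1: row 1 has {2,3,5}; col 5 has {3,4}; region has {} → only 1 remains.
(2,5) = 2: row 2 has {1,4,5}; col 5 has {1,3,4}; region has {1} → only 2 remains.
(3,1) = 4: row 3 has {1,3}; col 1 has {2,5}; region has {1,2,5} → only 4 remains.
(3,2) = 2: row 3 has {1,3,4}; col 2 has {1,3,5}; region has {1,3,4,5} → only 2 remains.
(3,4) = 5: row 3 has {1,2,3,4}; col 4 has {}; region has {1,2} → only 5 remains.
(4,1) = 3: row 4 has {2}; col 1 has {2,4,5}; region has {1,2,4,5} → only 3 remains.
(4,2) = 4: row 4 has {2,3}; col 2 has {1,2,3,5}; region has {3,5} → only 4 remains.
(4,4) = 1: row 4 has {2,3,4}; col 4 has {5}; region has {2,3,4} → only 1 remains.
(4,5) = 5: row 4 has {1,2,3,4}; col 5 has {1,2,3,4}; region has {1,2,3,4} → only 5 remains.
(5,1) = 1: row 5 has {3,4,5}; col 1 has {2,3,4,5}; region has {3,4,5} → only 1 remains.
(5,4) = 2: row 5 has {1,3,4,5}; col 4 has {1,5}; region has {1,3,4,5} → only 2 remains.
(1,4) = 4: row 1 has {1,2,3,5}; col 4 has {1,2,5}; region has {1,2,5} → only 4 remains.
(2,4) = 3: row 2 has {1,2,4,5}; col 4 has {1,2,4,5}; region has {1,2,4,5} → only 3 remains.

51432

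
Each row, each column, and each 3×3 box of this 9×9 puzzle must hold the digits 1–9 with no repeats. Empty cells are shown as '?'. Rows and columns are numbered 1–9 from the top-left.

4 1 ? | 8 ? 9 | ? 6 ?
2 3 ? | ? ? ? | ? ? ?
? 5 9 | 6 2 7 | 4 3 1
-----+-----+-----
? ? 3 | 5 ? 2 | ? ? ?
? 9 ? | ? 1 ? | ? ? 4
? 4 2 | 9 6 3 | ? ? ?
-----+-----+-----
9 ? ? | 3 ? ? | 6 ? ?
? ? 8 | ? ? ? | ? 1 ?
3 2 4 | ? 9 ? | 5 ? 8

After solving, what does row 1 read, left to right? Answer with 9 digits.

417839265

R1C3 = 7: row 1 has {1,4,6,8,9}; col 3 has {2,3,4,8,9}; box has {1,2,3,4,5,9} → only 7 remains.
R1C7 = 2: row 1 has {1,4,6,7,8,9}; col 7 has {4,5,6}; box has {1,3,4,6} → only 2 remains.
R1C9 = 5: row 1 has {1,2,4,6,7,8,9}; col 9 has {1,4,8}; box has {1,2,3,4,6} → only 5 remains.
R2C3 = 6: row 2 has {2,3}; col 3 has {2,3,4,7,8,9}; box has {1,2,3,4,5,7,9} → only 6 remains.
R3C1 = 8: row 3 has {1,2,3,4,5,6,7,9}; col 1 has {2,3,4,9}; box has {1,2,3,4,5,6,7,9} → only 8 remains.
R5C3 = 5: row 5 has {1,4,9}; col 3 has {2,3,4,6,7,8,9}; box has {2,3,4,9} → only 5 remains.
R5C4 = 7: row 5 has {1,4,5,9}; col 4 has {3,5,6,8,9}; box has {1,2,3,5,6,9} → only 7 remains.
R5C6 = 8: row 5 has {1,4,5,7,9}; col 6 has {2,3,7,9}; box has {1,2,3,5,6,7,9} → only 8 remains.
R5C7 = 3: row 5 has {1,4,5,7,8,9}; col 7 has {2,4,5,6}; box has {4} → only 3 remains.
R5C8 = 2: row 5 has {1,3,4,5,7,8,9}; col 8 has {1,3,6}; box has {3,4} → only 2 remains.
R6C9 = 7: row 6 has {2,3,4,6,9}; col 9 has {1,4,5,8}; box has {2,3,4} → only 7 remains.
R7C2 = 7: row 7 has {3,6,9}; col 2 has {1,2,3,4,5,9}; box has {2,3,4,8,9} → only 7 remains.
R7C3 = 1: row 7 has {3,6,7,9}; col 3 has {2,3,4,5,6,7,8,9}; box has {2,3,4,7,8,9} → only 1 remains.
R7C8 = 4: row 7 has {1,3,6,7,9}; col 8 has {1,2,3,6}; box has {1,5,6,8} → only 4 remains.
R7C9 = 2: row 7 has {1,3,4,6,7,9}; col 9 has {1,4,5,7,8}; box has {1,4,5,6,8} → only 2 remains.
R8C2 = 6: row 8 has {1,8}; col 2 has {1,2,3,4,5,7,9}; box has {1,2,3,4,7,8,9} → only 6 remains.
R9C4 = 1: row 9 has {2,3,4,5,8,9}; col 4 has {3,5,6,7,8,9}; box has {3,9} → only 1 remains.
R9C6 = 6: row 9 has {1,2,3,4,5,8,9}; col 6 has {2,3,7,8,9}; box has {1,3,9} → only 6 remains.
R9C8 = 7: row 9 has {1,2,3,4,5,6,8,9}; col 8 has {1,2,3,4,6}; box has {1,2,4,5,6,8} → only 7 remains.
R1C5 = 3: row 1 has {1,2,4,5,6,7,8,9}; col 5 has {1,2,6,9}; box has {2,6,7,8,9} → only 3 remains.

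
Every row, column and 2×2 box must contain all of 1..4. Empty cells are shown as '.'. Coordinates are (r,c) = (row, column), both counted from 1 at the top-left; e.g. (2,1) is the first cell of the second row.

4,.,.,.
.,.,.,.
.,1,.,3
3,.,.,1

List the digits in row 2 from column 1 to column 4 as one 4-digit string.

1234

(1,4) = 2: row 1 has {4}; col 4 has {1,3}; box has {} → only 2 remains.
(2,4) = 4: row 2 has {}; col 4 has {1,2,3}; box has {2} → only 4 remains.
(3,1) = 2: row 3 has {1,3}; col 1 has {3,4}; box has {1,3} → only 2 remains.
(3,3) = 4: row 3 has {1,2,3}; col 3 has {}; box has {1,3} → only 4 remains.
(4,2) = 4: row 4 has {1,3}; col 2 has {1}; box has {1,2,3} → only 4 remains.
(4,3) = 2: row 4 has {1,3,4}; col 3 has {4}; box has {1,3,4} → only 2 remains.
(1,2) = 3: row 1 has {2,4}; col 2 has {1,4}; box has {4} → only 3 remains.
(1,3) = 1: row 1 has {2,3,4}; col 3 has {2,4}; box has {2,4} → only 1 remains.
(2,1) = 1: row 2 has {4}; col 1 has {2,3,4}; box has {3,4} → only 1 remains.
(2,2) = 2: row 2 has {1,4}; col 2 has {1,3,4}; box has {1,3,4} → only 2 remains.
(2,3) = 3: row 2 has {1,2,4}; col 3 has {1,2,4}; box has {1,2,4} → only 3 remains.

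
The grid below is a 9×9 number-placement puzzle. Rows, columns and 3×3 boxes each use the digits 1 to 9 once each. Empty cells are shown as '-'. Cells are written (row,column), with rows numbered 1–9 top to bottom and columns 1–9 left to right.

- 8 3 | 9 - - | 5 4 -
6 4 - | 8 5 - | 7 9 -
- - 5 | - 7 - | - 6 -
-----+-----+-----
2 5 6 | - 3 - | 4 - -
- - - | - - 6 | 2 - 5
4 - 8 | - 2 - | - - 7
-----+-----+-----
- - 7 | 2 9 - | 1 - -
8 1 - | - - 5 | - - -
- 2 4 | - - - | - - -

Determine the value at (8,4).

(3,2) = 9: row 3 has {5,6,7}; col 2 has {1,2,4,5,8}; box has {3,4,5,6,8} → only 9 remains.
(6,2) = 3: row 6 has {2,4,7,8}; col 2 has {1,2,4,5,8,9}; box has {2,4,5,6,8} → only 3 remains.
(6,8) = 1: row 6 has {2,3,4,7,8}; col 8 has {4,6,9}; box has {2,4,5,7} → only 1 remains.
(7,2) = 6: row 7 has {1,2,7,9}; col 2 has {1,2,3,4,5,8,9}; box has {1,2,4,7,8} → only 6 remains.
(8,3) = 9: row 8 has {1,5,8}; col 3 has {3,4,5,6,7,8}; box has {1,2,4,6,7,8} → only 9 remains.
(3,1) = 1: row 3 has {5,6,7,9}; col 1 has {2,4,6,8}; box has {3,4,5,6,8,9} → only 1 remains.
(4,8) = 8: row 4 has {2,3,4,5,6}; col 8 has {1,4,6,9}; box has {1,2,4,5,7} → only 8 remains.
(4,9) = 9: row 4 has {2,3,4,5,6,8}; col 9 has {5,7}; box has {1,2,4,5,7,8} → only 9 remains.
(5,2) = 7: row 5 has {2,5,6}; col 2 has {1,2,3,4,5,6,8,9}; box has {2,3,4,5,6,8} → only 7 remains.
(5,3) = 1: row 5 has {2,5,6,7}; col 3 has {3,4,5,6,7,8,9}; box has {2,3,4,5,6,7,8} → only 1 remains.
(5,4) = 4: row 5 has {1,2,5,6,7}; col 4 has {2,8,9}; box has {2,3,6} → only 4 remains.
(5,5) = 8: row 5 has {1,2,4,5,6,7}; col 5 has {2,3,5,7,9}; box has {2,3,4,6} → only 8 remains.
(5,8) = 3: row 5 has {1,2,4,5,6,7,8}; col 8 has {1,4,6,8,9}; box has {1,2,4,5,7,8,9} → only 3 remains.
(6,4) = 5: row 6 has {1,2,3,4,7,8}; col 4 has {2,4,8,9}; box has {2,3,4,6,8} → only 5 remains.
(6,6) = 9: row 6 has {1,2,3,4,5,7,8}; col 6 has {5,6}; box has {2,3,4,5,6,8} → only 9 remains.
(6,7) = 6: row 6 has {1,2,3,4,5,7,8,9}; col 7 has {1,2,4,5,7}; box has {1,2,3,4,5,7,8,9} → only 6 remains.
(7,8) = 5: row 7 has {1,2,6,7,9}; col 8 has {1,3,4,6,8,9}; box has {1} → only 5 remains.
(8,7) = 3: row 8 has {1,5,8,9}; col 7 has {1,2,4,5,6,7}; box has {1,5} → only 3 remains.
(9,8) = 7: row 9 has {2,4}; col 8 has {1,3,4,5,6,8,9}; box has {1,3,5} → only 7 remains.
(1,1) = 7: row 1 has {3,4,5,8,9}; col 1 has {1,2,4,6,8}; box has {1,3,4,5,6,8,9} → only 7 remains.
(2,3) = 2: row 2 has {4,5,6,7,8,9}; col 3 has {1,3,4,5,6,7,8,9}; box has {1,3,4,5,6,7,8,9} → only 2 remains.
(3,4) = 3: row 3 has {1,5,6,7,9}; col 4 has {2,4,5,8,9}; box has {5,7,8,9} → only 3 remains.
(3,7) = 8: row 3 has {1,3,5,6,7,9}; col 7 has {1,2,3,4,5,6,7}; box has {4,5,6,7,9} → only 8 remains.
(3,9) = 2: row 3 has {1,3,5,6,7,8,9}; col 9 has {5,7,9}; box has {4,5,6,7,8,9} → only 2 remains.
(5,1) = 9: row 5 has {1,2,3,4,5,6,7,8}; col 1 has {1,2,4,6,7,8}; box has {1,2,3,4,5,6,7,8} → only 9 remains.
(7,1) = 3: row 7 has {1,2,5,6,7,9}; col 1 has {1,2,4,6,7,8,9}; box has {1,2,4,6,7,8,9} → only 3 remains.
(8,8) = 2: row 8 has {1,3,5,8,9}; col 8 has {1,3,4,5,6,7,8,9}; box has {1,3,5,7} → only 2 remains.
(9,1) = 5: row 9 has {2,4,7}; col 1 has {1,2,3,4,6,7,8,9}; box has {1,2,3,4,6,7,8,9} → only 5 remains.
(9,7) = 9: row 9 has {2,4,5,7}; col 7 has {1,2,3,4,5,6,7,8}; box has {1,2,3,5,7} → only 9 remains.
(1,9) = 1: row 1 has {3,4,5,7,8,9}; col 9 has {2,5,7,9}; box has {2,4,5,6,7,8,9} → only 1 remains.
(2,6) = 1: row 2 has {2,4,5,6,7,8,9}; col 6 has {5,6,9}; box has {3,5,7,8,9} → only 1 remains.
(2,9) = 3: row 2 has {1,2,4,5,6,7,8,9}; col 9 has {1,2,5,7,9}; box has {1,2,4,5,6,7,8,9} → only 3 remains.
(3,6) = 4: row 3 has {1,2,3,5,6,7,8,9}; col 6 has {1,5,6,9}; box has {1,3,5,7,8,9} → only 4 remains.
(4,6) = 7: row 4 has {2,3,4,5,6,8,9}; col 6 has {1,4,5,6,9}; box has {2,3,4,5,6,8,9} → only 7 remains.
(7,6) = 8: row 7 has {1,2,3,5,6,7,9}; col 6 has {1,4,5,6,7,9}; box has {2,5,9} → only 8 remains.
(7,9) = 4: row 7 has {1,2,3,5,6,7,8,9}; col 9 has {1,2,3,5,7,9}; box has {1,2,3,5,7,9} → only 4 remains.
(8,9) = 6: row 8 has {1,2,3,5,8,9}; col 9 has {1,2,3,4,5,7,9}; box has {1,2,3,4,5,7,9} → only 6 remains.
(9,6) = 3: row 9 has {2,4,5,7,9}; col 6 has {1,4,5,6,7,8,9}; box has {2,5,8,9} → only 3 remains.
(9,9) = 8: row 9 has {2,3,4,5,7,9}; col 9 has {1,2,3,4,5,6,7,9}; box has {1,2,3,4,5,6,7,9} → only 8 remains.
(1,5) = 6: row 1 has {1,3,4,5,7,8,9}; col 5 has {2,3,5,7,8,9}; box has {1,3,4,5,7,8,9} → only 6 remains.
(1,6) = 2: row 1 has {1,3,4,5,6,7,8,9}; col 6 has {1,3,4,5,6,7,8,9}; box has {1,3,4,5,6,7,8,9} → only 2 remains.
(4,4) = 1: row 4 has {2,3,4,5,6,7,8,9}; col 4 has {2,3,4,5,8,9}; box has {2,3,4,5,6,7,8,9} → only 1 remains.
(8,4) = 7: row 8 has {1,2,3,5,6,8,9}; col 4 has {1,2,3,4,5,8,9}; box has {2,3,5,8,9} → only 7 remains.

7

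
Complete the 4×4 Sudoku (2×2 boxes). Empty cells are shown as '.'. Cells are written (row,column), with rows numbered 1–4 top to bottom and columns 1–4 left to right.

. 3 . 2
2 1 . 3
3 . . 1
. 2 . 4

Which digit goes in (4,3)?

3

(1,1) = 4 (sole candidate).
(1,3) = 1 (sole candidate).
(2,3) = 4 (sole candidate).
(3,2) = 4 (sole candidate).
(3,3) = 2 (sole candidate).
(4,1) = 1 (sole candidate).
(4,3) = 3: row 4 has {1,2,4}; col 3 has {1,2,4}; box has {1,2,4} → only 3 remains.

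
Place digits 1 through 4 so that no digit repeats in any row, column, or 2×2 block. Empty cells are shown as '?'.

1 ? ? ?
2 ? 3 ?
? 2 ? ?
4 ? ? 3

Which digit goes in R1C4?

2

R2C2 = 4: row 2 has {2,3}; col 2 has {2}; box has {1,2} → only 4 remains.
R2C4 = 1: row 2 has {2,3,4}; col 4 has {3}; box has {3} → only 1 remains.
R3C1 = 3: row 3 has {2}; col 1 has {1,2,4}; box has {2,4} → only 3 remains.
R3C4 = 4: row 3 has {2,3}; col 4 has {1,3}; box has {3} → only 4 remains.
R4C2 = 1: row 4 has {3,4}; col 2 has {2,4}; box has {2,3,4} → only 1 remains.
R4C3 = 2: row 4 has {1,3,4}; col 3 has {3}; box has {3,4} → only 2 remains.
R1C2 = 3: row 1 has {1}; col 2 has {1,2,4}; box has {1,2,4} → only 3 remains.
R1C3 = 4: row 1 has {1,3}; col 3 has {2,3}; box has {1,3} → only 4 remains.
R1C4 = 2: row 1 has {1,3,4}; col 4 has {1,3,4}; box has {1,3,4} → only 2 remains.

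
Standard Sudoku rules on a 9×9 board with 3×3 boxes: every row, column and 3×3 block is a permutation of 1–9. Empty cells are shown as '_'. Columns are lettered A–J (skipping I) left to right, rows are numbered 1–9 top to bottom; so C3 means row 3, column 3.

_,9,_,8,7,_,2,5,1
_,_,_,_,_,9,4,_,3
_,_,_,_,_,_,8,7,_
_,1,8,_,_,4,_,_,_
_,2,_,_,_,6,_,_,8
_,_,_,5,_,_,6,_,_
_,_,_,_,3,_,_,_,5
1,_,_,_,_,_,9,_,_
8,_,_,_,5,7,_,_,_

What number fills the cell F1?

F1 = 3: row 1 has {1,2,5,7,8,9}; col 6 has {4,6,7,9}; box has {7,8,9} → only 3 remains.

3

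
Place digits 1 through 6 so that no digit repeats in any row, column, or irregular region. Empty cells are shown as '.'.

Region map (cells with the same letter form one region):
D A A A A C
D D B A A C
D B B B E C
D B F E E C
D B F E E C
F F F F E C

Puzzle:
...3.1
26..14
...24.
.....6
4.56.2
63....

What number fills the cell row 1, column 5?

row 1, column 1 = 5 (sole candidate).
row 2, column 3 = 3 (sole candidate).
row 2, column 4 = 5 (sole candidate).
row 4, column 4 = 1 (sole candidate).
row 5, column 2 = 1 (sole candidate).
row 5, column 5 = 3 (sole candidate).
row 6, column 4 = 4 (sole candidate).
row 6, column 6 = 5 (sole candidate).
row 3, column 2 = 5 (sole candidate).
row 3, column 3 = 6 (sole candidate).
row 3, column 6 = 3 (sole candidate).
row 4, column 1 = 3 (sole candidate).
row 4, column 2 = 4 (sole candidate).
row 4, column 3 = 2 (sole candidate).
row 4, column 5 = 5 (sole candidate).
row 6, column 3 = 1 (sole candidate).
row 6, column 5 = 2 (sole candidate).
row 1, column 2 = 2 (sole candidate).
row 1, column 3 = 4 (sole candidate).
row 1, column 5 = 6: row 1 has {1,2,3,4,5}; col 5 has {1,2,3,4,5}; region has {1,2,3,4,5} → only 6 remains.

6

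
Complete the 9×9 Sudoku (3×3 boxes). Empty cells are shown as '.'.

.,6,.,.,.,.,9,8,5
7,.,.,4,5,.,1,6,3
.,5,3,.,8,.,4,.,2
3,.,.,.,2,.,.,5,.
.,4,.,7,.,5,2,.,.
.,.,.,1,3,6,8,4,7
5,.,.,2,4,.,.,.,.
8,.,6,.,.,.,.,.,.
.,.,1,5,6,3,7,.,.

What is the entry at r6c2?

9

r1c4 = 3: row 1 has {5,6,8,9}; col 4 has {1,2,4,5,7}; box has {4,5,8} → only 3 remains.
r3c8 = 7: row 3 has {2,3,4,5,8}; col 8 has {4,5,6,8}; box has {1,2,3,4,5,6,8,9} → only 7 remains.
r4c7 = 6: row 4 has {2,3,5}; col 7 has {1,2,4,7,8,9}; box has {2,4,5,7,8} → only 6 remains.
r5c5 = 9: row 5 has {2,4,5,7}; col 5 has {2,3,4,5,6,8}; box has {1,2,3,5,6,7} → only 9 remains.
r5c9 = 1: row 5 has {2,4,5,7,9}; col 9 has {2,3,5,7}; box has {2,4,5,6,7,8} → only 1 remains.
r7c7 = 3: row 7 has {2,4,5}; col 7 has {1,2,4,6,7,8,9}; box has {7} → only 3 remains.
r8c4 = 9: row 8 has {6,8}; col 4 has {1,2,3,4,5,7}; box has {2,3,4,5,6} → only 9 remains.
r8c7 = 5: row 8 has {6,8,9}; col 7 has {1,2,3,4,6,7,8,9}; box has {3,7} → only 5 remains.
r8c9 = 4: row 8 has {5,6,8,9}; col 9 has {1,2,3,5,7}; box has {3,5,7} → only 4 remains.
r3c4 = 6: row 3 has {2,3,4,5,7,8}; col 4 has {1,2,3,4,5,7,9}; box has {3,4,5,8} → only 6 remains.
r4c4 = 8: row 4 has {2,3,5,6}; col 4 has {1,2,3,4,5,6,7,9}; box has {1,2,3,5,6,7,9} → only 8 remains.
r4c6 = 4: row 4 has {2,3,5,6,8}; col 6 has {3,5,6}; box has {1,2,3,5,6,7,8,9} → only 4 remains.
r4c9 = 9: row 4 has {2,3,4,5,6,8}; col 9 has {1,2,3,4,5,7}; box has {1,2,4,5,6,7,8} → only 9 remains.
r5c1 = 6: row 5 has {1,2,4,5,7,9}; col 1 has {3,5,7,8}; box has {3,4} → only 6 remains.
r5c3 = 8: row 5 has {1,2,4,5,6,7,9}; col 3 has {1,3,6}; box has {3,4,6} → only 8 remains.
r5c8 = 3: row 5 has {1,2,4,5,6,7,8,9}; col 8 has {4,5,6,7,8}; box has {1,2,4,5,6,7,8,9} → only 3 remains.
r9c9 = 8: row 9 has {1,3,5,6,7}; col 9 has {1,2,3,4,5,7,9}; box has {3,4,5,7} → only 8 remains.
r4c3 = 7: row 4 has {2,3,4,5,6,8,9}; col 3 has {1,3,6,8}; box has {3,4,6,8} → only 7 remains.
r7c3 = 9: row 7 has {2,3,4,5}; col 3 has {1,3,6,7,8}; box has {1,5,6,8} → only 9 remains.
r7c8 = 1: row 7 has {2,3,4,5,9}; col 8 has {3,4,5,6,7,8}; box has {3,4,5,7,8} → only 1 remains.
r7c9 = 6: row 7 has {1,2,3,4,5,9}; col 9 has {1,2,3,4,5,7,8,9}; box has {1,3,4,5,7,8} → only 6 remains.
r8c8 = 2: row 8 has {4,5,6,8,9}; col 8 has {1,3,4,5,6,7,8}; box has {1,3,4,5,6,7,8} → only 2 remains.
r9c2 = 2: row 9 has {1,3,5,6,7,8}; col 2 has {4,5,6}; box has {1,5,6,8,9} → only 2 remains.
r9c8 = 9: row 9 has {1,2,3,5,6,7,8}; col 8 has {1,2,3,4,5,6,7,8}; box has {1,2,3,4,5,6,7,8} → only 9 remains.
r2c3 = 2: row 2 has {1,3,4,5,6,7}; col 3 has {1,3,6,7,8,9}; box has {3,5,6,7} → only 2 remains.
r2c6 = 9: row 2 has {1,2,3,4,5,6,7}; col 6 has {3,4,5,6}; box has {3,4,5,6,8} → only 9 remains.
r3c6 = 1: row 3 has {2,3,4,5,6,7,8}; col 6 has {3,4,5,6,9}; box has {3,4,5,6,8,9} → only 1 remains.
r4c2 = 1: row 4 has {2,3,4,5,6,7,8,9}; col 2 has {2,4,5,6}; box has {3,4,6,7,8} → only 1 remains.
r6c2 = 9: row 6 has {1,3,4,6,7,8}; col 2 has {1,2,4,5,6}; box has {1,3,4,6,7,8} → only 9 remains.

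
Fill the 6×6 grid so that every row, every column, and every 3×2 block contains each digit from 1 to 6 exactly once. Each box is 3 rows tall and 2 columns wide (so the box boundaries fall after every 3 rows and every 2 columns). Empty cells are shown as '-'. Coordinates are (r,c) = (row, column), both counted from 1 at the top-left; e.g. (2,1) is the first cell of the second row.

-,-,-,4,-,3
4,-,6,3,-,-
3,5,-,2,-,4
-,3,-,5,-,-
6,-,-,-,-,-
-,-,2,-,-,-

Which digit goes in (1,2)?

6

(3,3) = 1: row 3 has {2,3,4,5}; col 3 has {2,6}; box has {2,3,4,6} → only 1 remains.
(3,5) = 6: row 3 has {1,2,3,4,5}; col 5 has {}; box has {3,4} → only 6 remains.
(4,3) = 4: row 4 has {3,5}; col 3 has {1,2,6}; box has {2,5} → only 4 remains.
(5,3) = 3: row 5 has {6}; col 3 has {1,2,4,6}; box has {2,4,5} → only 3 remains.
(5,4) = 1: row 5 has {3,6}; col 4 has {2,3,4,5}; box has {2,3,4,5} → only 1 remains.
(6,4) = 6: row 6 has {2}; col 4 has {1,2,3,4,5}; box has {1,2,3,4,5} → only 6 remains.
(1,3) = 5: row 1 has {3,4}; col 3 has {1,2,3,4,6}; box has {1,2,3,4,6} → only 5 remains.
(1,2) = 6: in row 1, 6 can only go here (every other open cell in that row sees a 6).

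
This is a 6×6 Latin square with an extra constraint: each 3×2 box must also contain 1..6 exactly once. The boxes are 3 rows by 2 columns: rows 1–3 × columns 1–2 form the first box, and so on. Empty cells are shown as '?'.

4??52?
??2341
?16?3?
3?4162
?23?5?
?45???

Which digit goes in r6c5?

r1c3 = 1: row 1 has {2,4,5}; col 3 has {2,3,4,5,6}; box has {2,3,5,6} → only 1 remains.
r1c6 = 6: row 1 has {1,2,4,5}; col 6 has {1,2}; box has {1,2,3,4} → only 6 remains.
r3c4 = 4: row 3 has {1,3,6}; col 4 has {1,3,5}; box has {1,2,3,5,6} → only 4 remains.
r3c6 = 5: row 3 has {1,3,4,6}; col 6 has {1,2,6}; box has {1,2,3,4,6} → only 5 remains.
r4c2 = 5: row 4 has {1,2,3,4,6}; col 2 has {1,2,4}; box has {2,3,4} → only 5 remains.
r5c4 = 6: row 5 has {2,3,5}; col 4 has {1,3,4,5}; box has {1,3,4,5} → only 6 remains.
r5c6 = 4: row 5 has {2,3,5,6}; col 6 has {1,2,5,6}; box has {2,5,6} → only 4 remains.
r6c4 = 2: row 6 has {4,5}; col 4 has {1,3,4,5,6}; box has {1,3,4,5,6} → only 2 remains.
r6c5 = 1: row 6 has {2,4,5}; col 5 has {2,3,4,5,6}; box has {2,4,5,6} → only 1 remains.

1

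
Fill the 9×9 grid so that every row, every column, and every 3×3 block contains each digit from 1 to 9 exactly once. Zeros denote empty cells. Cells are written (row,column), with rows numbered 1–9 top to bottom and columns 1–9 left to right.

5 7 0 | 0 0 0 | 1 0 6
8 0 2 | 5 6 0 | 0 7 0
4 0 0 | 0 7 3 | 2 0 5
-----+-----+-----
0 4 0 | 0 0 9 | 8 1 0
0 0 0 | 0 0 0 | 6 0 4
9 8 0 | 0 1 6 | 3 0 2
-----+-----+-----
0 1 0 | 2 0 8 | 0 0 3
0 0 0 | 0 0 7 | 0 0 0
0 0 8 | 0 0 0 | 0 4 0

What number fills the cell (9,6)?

5

(2,9) = 9 (sole candidate).
(3,8) = 8 (sole candidate).
(4,9) = 7 (sole candidate).
(6,8) = 5 (sole candidate).
(9,9) = 1 (sole candidate).
(1,8) = 3 (sole candidate).
(2,2) = 3 (sole candidate).
(2,7) = 4 (sole candidate).
(4,4) = 3 (sole candidate).
(5,8) = 9 (sole candidate).
(6,3) = 7 (sole candidate).
(6,4) = 4 (sole candidate).
(7,8) = 6 (sole candidate).
(8,8) = 2 (sole candidate).
(8,9) = 8 (sole candidate).
(9,6) = 5: row 9 has {1,4,8}; col 6 has {3,6,7,8,9}; box has {2,7,8} → only 5 remains.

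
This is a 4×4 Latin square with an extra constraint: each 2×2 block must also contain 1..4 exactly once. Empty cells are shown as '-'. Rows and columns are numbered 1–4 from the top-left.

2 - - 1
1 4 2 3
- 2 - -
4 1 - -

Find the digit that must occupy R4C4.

2

R1C2 = 3 (sole candidate).
R1C3 = 4 (sole candidate).
R3C1 = 3 (sole candidate).
R3C3 = 1 (sole candidate).
R3C4 = 4 (sole candidate).
R4C3 = 3 (sole candidate).
R4C4 = 2: row 4 has {1,3,4}; col 4 has {1,3,4}; box has {1,3,4} → only 2 remains.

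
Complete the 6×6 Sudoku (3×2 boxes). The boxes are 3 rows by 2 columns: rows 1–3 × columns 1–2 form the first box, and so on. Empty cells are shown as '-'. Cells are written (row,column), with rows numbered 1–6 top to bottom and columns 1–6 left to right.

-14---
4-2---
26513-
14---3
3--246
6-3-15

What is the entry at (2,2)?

3

(1,1) = 5 (sole candidate).
(1,6) = 2 (sole candidate).
(2,2) = 3: row 2 has {2,4}; col 2 has {1,4,6}; box has {1,2,4,5,6} → only 3 remains.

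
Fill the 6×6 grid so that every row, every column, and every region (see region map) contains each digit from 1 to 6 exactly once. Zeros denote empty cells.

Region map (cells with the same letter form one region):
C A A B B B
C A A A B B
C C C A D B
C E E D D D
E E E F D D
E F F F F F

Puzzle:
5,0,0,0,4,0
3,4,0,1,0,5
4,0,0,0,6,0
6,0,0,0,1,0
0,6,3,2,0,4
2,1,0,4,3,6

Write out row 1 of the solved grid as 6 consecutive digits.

532641

R2C5 = 2 (sole candidate).
R3C2 = 2 (sole candidate).
R3C3 = 1 (sole candidate).
R3C6 = 3 (sole candidate).
R4C2 = 5 (sole candidate).
R4C3 = 4 (sole candidate).
R4C4 = 3 (sole candidate).
R4C6 = 2 (sole candidate).
R5C1 = 1 (sole candidate).
R5C5 = 5 (sole candidate).
R6C3 = 5 (sole candidate).
R1C2 = 3: row 1 has {4,5}; col 2 has {1,2,4,5,6}; region has {1,4} → only 3 remains.
R1C4 = 6: row 1 has {3,4,5}; col 4 has {1,2,3,4}; region has {2,3,4,5} → only 6 remains.
R1C6 = 1: row 1 has {3,4,5,6}; col 6 has {2,3,4,5,6}; region has {2,3,4,5,6} → only 1 remains.
R2C3 = 6 (sole candidate).
R3C4 = 5 (sole candidate).
R1C3 = 2: row 1 has {1,3,4,5,6}; col 3 has {1,3,4,5,6}; region has {1,3,4,5,6} → only 2 remains.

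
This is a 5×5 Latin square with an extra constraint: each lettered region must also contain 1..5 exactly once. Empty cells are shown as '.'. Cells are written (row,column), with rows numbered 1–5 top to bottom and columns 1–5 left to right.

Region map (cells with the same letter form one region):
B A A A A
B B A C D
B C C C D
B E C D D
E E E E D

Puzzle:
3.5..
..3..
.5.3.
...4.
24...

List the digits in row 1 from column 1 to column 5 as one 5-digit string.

31524

(5,3) = 1: row 5 has {2,4}; col 3 has {3,5}; region has {2,4} → only 1 remains.
(5,4) = 5: row 5 has {1,2,4}; col 4 has {3,4}; region has {1,2,4} → only 5 remains.
(5,5) = 3: row 5 has {1,2,4,5}; col 5 has {}; region has {4} → only 3 remains.
(4,2) = 3: row 4 has {4}; col 2 has {4,5}; region has {1,2,4,5} → only 3 remains.
(4,3) = 2: row 4 has {3,4}; col 3 has {1,3,5}; region has {3,5} → only 2 remains.
(2,4) = 1: row 2 has {3}; col 4 has {3,4,5}; region has {2,3,5} → only 1 remains.
(3,3) = 4: row 3 has {3,5}; col 3 has {1,2,3,5}; region has {1,2,3,5} → only 4 remains.
(1,4) = 2: row 1 has {3,5}; col 4 has {1,3,4,5}; region has {3,5} → only 2 remains.
(2,2) = 2: row 2 has {1,3}; col 2 has {3,4,5}; region has {3} → only 2 remains.
(2,5) = 5: row 2 has {1,2,3}; col 5 has {3}; region has {3,4} → only 5 remains.
(3,1) = 1: row 3 has {3,4,5}; col 1 has {2,3}; region has {2,3} → only 1 remains.
(3,5) = 2: row 3 has {1,3,4,5}; col 5 has {3,5}; region has {3,4,5} → only 2 remains.
(4,1) = 5: row 4 has {2,3,4}; col 1 has {1,2,3}; region has {1,2,3} → only 5 remains.
(4,5) = 1: row 4 has {2,3,4,5}; col 5 has {2,3,5}; region has {2,3,4,5} → only 1 remains.
(1,2) = 1: row 1 has {2,3,5}; col 2 has {2,3,4,5}; region has {2,3,5} → only 1 remains.
(1,5) = 4: row 1 has {1,2,3,5}; col 5 has {1,2,3,5}; region has {1,2,3,5} → only 4 remains.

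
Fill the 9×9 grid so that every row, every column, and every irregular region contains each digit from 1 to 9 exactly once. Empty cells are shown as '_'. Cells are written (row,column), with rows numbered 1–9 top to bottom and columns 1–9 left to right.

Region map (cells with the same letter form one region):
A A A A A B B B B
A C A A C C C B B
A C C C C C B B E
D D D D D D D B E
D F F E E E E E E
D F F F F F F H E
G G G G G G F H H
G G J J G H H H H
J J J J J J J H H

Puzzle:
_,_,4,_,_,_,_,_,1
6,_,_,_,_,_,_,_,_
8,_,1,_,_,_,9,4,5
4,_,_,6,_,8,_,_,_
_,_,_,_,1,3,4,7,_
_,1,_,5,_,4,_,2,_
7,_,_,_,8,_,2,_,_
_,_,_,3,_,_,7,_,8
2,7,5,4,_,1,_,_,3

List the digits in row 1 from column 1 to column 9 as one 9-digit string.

(2,4) = 1 (hidden single in row 2).
(7,4) = 9 (sole candidate).
(4,7) = 1 (hidden single in row 4).
(5,1) = 5 (hidden single in row 5).
(8,1) = 1 (sole candidate).
(4,8) = 5 (hidden single in row 4).
(7,8) = 1 (hidden single in row 7).
(9,7) = 8 (hidden single in row 9).
(1,8) = 8: in row 1, 8 can only go here (every other open cell in that row sees an 8).
(2,8) = 3 (sole candidate).
(1,7) = 6: row 1 has {1,4,8}; col 7 has {1,2,4,7,8,9}; region has {1,3,4,5,8,9} → only 6 remains.
(2,7) = 5 (sole candidate).
(6,7) = 3 (sole candidate).
(6,1) = 9 (sole candidate).
(6,9) = 6 (sole candidate).
(7,9) = 4 (sole candidate).
(1,1) = 3: row 1 has {1,4,6,8}; col 1 has {1,2,4,5,6,7,8,9}; region has {1,4,6,8} → only 3 remains.
(6,5) = 7 (sole candidate).
(6,3) = 8 (sole candidate).
(2,2) = 8 (hidden single in row 2).
(2,5) = 4 (hidden single in row 2).
(4,9) = 9 (hidden single in row 4).
(4,3) = 7 (hidden single in row 4).
(5,9) = 2 (sole candidate).
(2,9) = 7 (sole candidate).
(5,4) = 8 (sole candidate).
(1,6) = 2: row 1 has {1,3,4,6,8}; col 6 has {1,3,4,8}; region has {1,3,4,5,6,7,8,9} → only 2 remains.
(2,6) = 9 (sole candidate).
(1,4) = 7: row 1 has {1,2,3,4,6,8}; col 4 has {1,3,4,5,6,8,9}; region has {1,3,4,6,8} → only 7 remains.
(2,3) = 2 (sole candidate).
(3,4) = 2 (sole candidate).
(3,6) = 7 (hidden single in row 3).
(8,2) = 4 (hidden single in row 8).
(8,5) = 2 (hidden single in row 8).
(4,5) = 3 (sole candidate).
(3,5) = 6 (sole candidate).
(4,2) = 2 (sole candidate).
(9,5) = 9 (sole candidate).
(9,8) = 6 (sole candidate).
(1,5) = 5: row 1 has {1,2,3,4,6,7,8}; col 5 has {1,2,3,4,6,7,8,9}; region has {1,2,3,4,6,7,8} → only 5 remains.
(3,2) = 3 (sole candidate).
(8,3) = 6 (sole candidate).
(8,6) = 5 (sole candidate).
(8,8) = 9 (sole candidate).
(1,2) = 9: row 1 has {1,2,3,4,5,6,7,8}; col 2 has {1,2,3,4,7,8}; region has {1,2,3,4,5,6,7,8} → only 9 remains.

394752681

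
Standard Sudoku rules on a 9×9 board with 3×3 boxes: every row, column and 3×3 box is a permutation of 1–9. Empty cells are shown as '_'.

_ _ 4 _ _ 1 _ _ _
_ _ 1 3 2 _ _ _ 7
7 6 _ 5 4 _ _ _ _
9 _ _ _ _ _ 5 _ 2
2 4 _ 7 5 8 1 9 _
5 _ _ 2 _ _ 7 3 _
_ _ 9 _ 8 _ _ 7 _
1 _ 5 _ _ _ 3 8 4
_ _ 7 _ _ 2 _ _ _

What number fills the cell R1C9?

R2C1 = 8: row 2 has {1,2,3,7}; col 1 has {1,2,5,7,9}; box has {1,4,6,7} → only 8 remains.
R3C6 = 9: row 3 has {4,5,6,7}; col 6 has {1,2,8}; box has {1,2,3,4,5} → only 9 remains.
R5C9 = 6: row 5 has {1,2,4,5,7,8,9}; col 9 has {2,4,7}; box has {1,2,3,5,7,9} → only 6 remains.
R6C9 = 8: row 6 has {2,3,5,7}; col 9 has {2,4,6,7}; box has {1,2,3,5,6,7,9} → only 8 remains.
R8C2 = 2: row 8 has {1,3,4,5,8}; col 2 has {4,6}; box has {1,5,7,9} → only 2 remains.
R1C1 = 3: row 1 has {1,4}; col 1 has {1,2,5,7,8,9}; box has {1,4,6,7,8} → only 3 remains.
R2C6 = 6: row 2 has {1,2,3,7,8}; col 6 has {1,2,8,9}; box has {1,2,3,4,5,9} → only 6 remains.
R3C3 = 2: row 3 has {4,5,6,7,9}; col 3 has {1,4,5,7,9}; box has {1,3,4,6,7,8} → only 2 remains.
R3C7 = 8: row 3 has {2,4,5,6,7,9}; col 7 has {1,3,5,7}; box has {7} → only 8 remains.
R3C8 = 1: row 3 has {2,4,5,6,7,8,9}; col 8 has {3,7,8,9}; box has {7,8} → only 1 remains.
R3C9 = 3: row 3 has {1,2,4,5,6,7,8,9}; col 9 has {2,4,6,7,8}; box has {1,7,8} → only 3 remains.
R4C8 = 4: row 4 has {2,5,9}; col 8 has {1,3,7,8,9}; box has {1,2,3,5,6,7,8,9} → only 4 remains.
R5C3 = 3: row 5 has {1,2,4,5,6,7,8,9}; col 3 has {1,2,4,5,7,9}; box has {2,4,5,9} → only 3 remains.
R6C2 = 1: row 6 has {2,3,5,7,8}; col 2 has {2,4,6}; box has {2,3,4,5,9} → only 1 remains.
R6C3 = 6: row 6 has {1,2,3,5,7,8}; col 3 has {1,2,3,4,5,7,9}; box has {1,2,3,4,5,9} → only 6 remains.
R6C5 = 9: row 6 has {1,2,3,5,6,7,8}; col 5 has {2,4,5,8}; box has {2,5,7,8} → only 9 remains.
R6C6 = 4: row 6 has {1,2,3,5,6,7,8,9}; col 6 has {1,2,6,8,9}; box has {2,5,7,8,9} → only 4 remains.
R7C2 = 3: row 7 has {7,8,9}; col 2 has {1,2,4,6}; box has {1,2,5,7,9} → only 3 remains.
R7C6 = 5: row 7 has {3,7,8,9}; col 6 has {1,2,4,6,8,9}; box has {2,8} → only 5 remains.
R7C9 = 1: row 7 has {3,5,7,8,9}; col 9 has {2,3,4,6,7,8}; box has {3,4,7,8} → only 1 remains.
R8C6 = 7: row 8 has {1,2,3,4,5,8}; col 6 has {1,2,4,5,6,8,9}; box has {2,5,8} → only 7 remains.
R9C2 = 8: row 9 has {2,7}; col 2 has {1,2,3,4,6}; box has {1,2,3,5,7,9} → only 8 remains.
R1C4 = 8: row 1 has {1,3,4}; col 4 has {2,3,5,7}; box has {1,2,3,4,5,6,9} → only 8 remains.
R1C5 = 7: row 1 has {1,3,4,8}; col 5 has {2,4,5,8,9}; box has {1,2,3,4,5,6,8,9} → only 7 remains.
R2C8 = 5: row 2 has {1,2,3,6,7,8}; col 8 has {1,3,4,7,8,9}; box has {1,3,7,8} → only 5 remains.
R4C2 = 7: row 4 has {2,4,5,9}; col 2 has {1,2,3,4,6,8}; box has {1,2,3,4,5,6,9} → only 7 remains.
R4C3 = 8: row 4 has {2,4,5,7,9}; col 3 has {1,2,3,4,5,6,7,9}; box has {1,2,3,4,5,6,7,9} → only 8 remains.
R4C6 = 3: row 4 has {2,4,5,7,8,9}; col 6 has {1,2,4,5,6,7,8,9}; box has {2,4,5,7,8,9} → only 3 remains.
R8C5 = 6: row 8 has {1,2,3,4,5,7,8}; col 5 has {2,4,5,7,8,9}; box has {2,5,7,8} → only 6 remains.
R9C8 = 6: row 9 has {2,7,8}; col 8 has {1,3,4,5,7,8,9}; box has {1,3,4,7,8} → only 6 remains.
R1C8 = 2: row 1 has {1,3,4,7,8}; col 8 has {1,3,4,5,6,7,8,9}; box has {1,3,5,7,8} → only 2 remains.
R1C9 = 9: row 1 has {1,2,3,4,7,8}; col 9 has {1,2,3,4,6,7,8}; box has {1,2,3,5,7,8} → only 9 remains.

9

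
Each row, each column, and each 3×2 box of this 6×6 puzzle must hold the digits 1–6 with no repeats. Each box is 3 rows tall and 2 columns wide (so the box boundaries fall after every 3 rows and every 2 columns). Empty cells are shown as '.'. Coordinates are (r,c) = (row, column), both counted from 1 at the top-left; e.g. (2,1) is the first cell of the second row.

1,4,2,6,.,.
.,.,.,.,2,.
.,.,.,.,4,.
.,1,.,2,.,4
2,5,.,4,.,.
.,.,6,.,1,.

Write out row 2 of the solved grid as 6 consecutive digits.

564321

(6,2) = 3: row 6 has {1,6}; col 2 has {1,4,5}; box has {1,2,5} → only 3 remains.
(6,4) = 5: row 6 has {1,3,6}; col 4 has {2,4,6}; box has {2,4,6} → only 5 remains.
(6,6) = 2: row 6 has {1,3,5,6}; col 6 has {4}; box has {1,4} → only 2 remains.
(2,2) = 6: row 2 has {2}; col 2 has {1,3,4,5}; box has {1,4} → only 6 remains.
(3,2) = 2: row 3 has {4}; col 2 has {1,3,4,5,6}; box has {1,4,6} → only 2 remains.
(4,1) = 6: row 4 has {1,2,4}; col 1 has {1,2}; box has {1,2,3,5} → only 6 remains.
(4,3) = 3: row 4 has {1,2,4,6}; col 3 has {2,6}; box has {2,4,5,6} → only 3 remains.
(4,5) = 5: row 4 has {1,2,3,4,6}; col 5 has {1,2,4}; box has {1,2,4} → only 5 remains.
(5,3) = 1: row 5 has {2,4,5}; col 3 has {2,3,6}; box has {2,3,4,5,6} → only 1 remains.
(6,1) = 4: row 6 has {1,2,3,5,6}; col 1 has {1,2,6}; box has {1,2,3,5,6} → only 4 remains.
(1,5) = 3: row 1 has {1,2,4,6}; col 5 has {1,2,4,5}; box has {2,4} → only 3 remains.
(1,6) = 5: row 1 has {1,2,3,4,6}; col 6 has {2,4}; box has {2,3,4} → only 5 remains.
(2,6) = 1: row 2 has {2,6}; col 6 has {2,4,5}; box has {2,3,4,5} → only 1 remains.
(3,3) = 5: row 3 has {2,4}; col 3 has {1,2,3,6}; box has {2,6} → only 5 remains.
(3,6) = 6: row 3 has {2,4,5}; col 6 has {1,2,4,5}; box has {1,2,3,4,5} → only 6 remains.
(5,5) = 6: row 5 has {1,2,4,5}; col 5 has {1,2,3,4,5}; box has {1,2,4,5} → only 6 remains.
(5,6) = 3: row 5 has {1,2,4,5,6}; col 6 has {1,2,4,5,6}; box has {1,2,4,5,6} → only 3 remains.
(2,3) = 4: row 2 has {1,2,6}; col 3 has {1,2,3,5,6}; box has {2,5,6} → only 4 remains.
(2,4) = 3: row 2 has {1,2,4,6}; col 4 has {2,4,5,6}; box has {2,4,5,6} → only 3 remains.
(3,1) = 3: row 3 has {2,4,5,6}; col 1 has {1,2,4,6}; box has {1,2,4,6} → only 3 remains.
(3,4) = 1: row 3 has {2,3,4,5,6}; col 4 has {2,3,4,5,6}; box has {2,3,4,5,6} → only 1 remains.
(2,1) = 5: row 2 has {1,2,3,4,6}; col 1 has {1,2,3,4,6}; box has {1,2,3,4,6} → only 5 remains.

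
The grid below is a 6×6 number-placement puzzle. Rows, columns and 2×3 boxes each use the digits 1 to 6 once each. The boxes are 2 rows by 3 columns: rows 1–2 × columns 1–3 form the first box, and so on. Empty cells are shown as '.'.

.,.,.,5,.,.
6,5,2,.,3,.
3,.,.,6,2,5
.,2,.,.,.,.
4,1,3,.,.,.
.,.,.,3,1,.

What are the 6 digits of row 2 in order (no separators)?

row 1, column 1 = 1: row 1 has {5}; col 1 has {3,4,6}; box has {2,5,6} → only 1 remains.
row 1, column 3 = 4: row 1 has {1,5}; col 3 has {2,3}; box has {1,2,5,6} → only 4 remains.
row 1, column 5 = 6: row 1 has {1,4,5}; col 5 has {1,2,3}; box has {3,5} → only 6 remains.
row 1, column 6 = 2: row 1 has {1,4,5,6}; col 6 has {5}; box has {3,5,6} → only 2 remains.
row 3, column 2 = 4: row 3 has {2,3,5,6}; col 2 has {1,2,5}; box has {2,3} → only 4 remains.
row 3, column 3 = 1: row 3 has {2,3,4,5,6}; col 3 has {2,3,4}; box has {2,3,4} → only 1 remains.
row 4, column 1 = 5: row 4 has {2}; col 1 has {1,3,4,6}; box has {1,2,3,4} → only 5 remains.
row 4, column 3 = 6: row 4 has {2,5}; col 3 has {1,2,3,4}; box has {1,2,3,4,5} → only 6 remains.
row 4, column 5 = 4: row 4 has {2,5,6}; col 5 has {1,2,3,6}; box has {2,5,6} → only 4 remains.
row 5, column 4 = 2: row 5 has {1,3,4}; col 4 has {3,5,6}; box has {1,3} → only 2 remains.
row 5, column 5 = 5: row 5 has {1,2,3,4}; col 5 has {1,2,3,4,6}; box has {1,2,3} → only 5 remains.
row 5, column 6 = 6: row 5 has {1,2,3,4,5}; col 6 has {2,5}; box has {1,2,3,5} → only 6 remains.
row 6, column 1 = 2: row 6 has {1,3}; col 1 has {1,3,4,5,6}; box has {1,3,4} → only 2 remains.
row 6, column 2 = 6: row 6 has {1,2,3}; col 2 has {1,2,4,5}; box has {1,2,3,4} → only 6 remains.
row 6, column 3 = 5: row 6 has {1,2,3,6}; col 3 has {1,2,3,4,6}; box has {1,2,3,4,6} → only 5 remains.
row 6, column 6 = 4: row 6 has {1,2,3,5,6}; col 6 has {2,5,6}; box has {1,2,3,5,6} → only 4 remains.
row 1, column 2 = 3: row 1 has {1,2,4,5,6}; col 2 has {1,2,4,5,6}; box has {1,2,4,5,6} → only 3 remains.
row 2, column 6 = 1: row 2 has {2,3,5,6}; col 6 has {2,4,5,6}; box has {2,3,5,6} → only 1 remains.
row 4, column 4 = 1: row 4 has {2,4,5,6}; col 4 has {2,3,5,6}; box has {2,4,5,6} → only 1 remains.
row 4, column 6 = 3: row 4 has {1,2,4,5,6}; col 6 has {1,2,4,5,6}; box has {1,2,4,5,6} → only 3 remains.
row 2, column 4 = 4: row 2 has {1,2,3,5,6}; col 4 has {1,2,3,5,6}; box has {1,2,3,5,6} → only 4 remains.

652431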